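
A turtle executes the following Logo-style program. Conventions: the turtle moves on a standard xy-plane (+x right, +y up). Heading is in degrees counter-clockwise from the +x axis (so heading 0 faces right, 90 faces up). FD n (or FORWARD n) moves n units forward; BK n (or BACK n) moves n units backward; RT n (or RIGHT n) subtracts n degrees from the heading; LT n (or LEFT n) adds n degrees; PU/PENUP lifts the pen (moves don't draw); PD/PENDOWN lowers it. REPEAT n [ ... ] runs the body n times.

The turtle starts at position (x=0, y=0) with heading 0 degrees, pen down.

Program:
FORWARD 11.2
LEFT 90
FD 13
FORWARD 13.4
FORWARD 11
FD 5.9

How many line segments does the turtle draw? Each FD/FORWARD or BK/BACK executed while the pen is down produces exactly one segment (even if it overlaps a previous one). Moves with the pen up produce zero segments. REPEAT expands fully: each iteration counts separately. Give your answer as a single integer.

Answer: 5

Derivation:
Executing turtle program step by step:
Start: pos=(0,0), heading=0, pen down
FD 11.2: (0,0) -> (11.2,0) [heading=0, draw]
LT 90: heading 0 -> 90
FD 13: (11.2,0) -> (11.2,13) [heading=90, draw]
FD 13.4: (11.2,13) -> (11.2,26.4) [heading=90, draw]
FD 11: (11.2,26.4) -> (11.2,37.4) [heading=90, draw]
FD 5.9: (11.2,37.4) -> (11.2,43.3) [heading=90, draw]
Final: pos=(11.2,43.3), heading=90, 5 segment(s) drawn
Segments drawn: 5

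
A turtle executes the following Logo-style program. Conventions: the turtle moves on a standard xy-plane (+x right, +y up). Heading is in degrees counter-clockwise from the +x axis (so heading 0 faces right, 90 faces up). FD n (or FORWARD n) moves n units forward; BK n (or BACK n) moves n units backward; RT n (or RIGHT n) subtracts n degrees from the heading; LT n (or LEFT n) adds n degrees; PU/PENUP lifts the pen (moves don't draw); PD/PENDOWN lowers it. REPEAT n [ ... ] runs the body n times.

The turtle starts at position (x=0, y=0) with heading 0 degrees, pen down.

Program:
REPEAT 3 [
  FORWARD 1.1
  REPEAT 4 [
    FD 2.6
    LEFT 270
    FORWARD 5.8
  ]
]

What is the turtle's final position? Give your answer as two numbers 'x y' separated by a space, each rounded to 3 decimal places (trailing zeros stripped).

Executing turtle program step by step:
Start: pos=(0,0), heading=0, pen down
REPEAT 3 [
  -- iteration 1/3 --
  FD 1.1: (0,0) -> (1.1,0) [heading=0, draw]
  REPEAT 4 [
    -- iteration 1/4 --
    FD 2.6: (1.1,0) -> (3.7,0) [heading=0, draw]
    LT 270: heading 0 -> 270
    FD 5.8: (3.7,0) -> (3.7,-5.8) [heading=270, draw]
    -- iteration 2/4 --
    FD 2.6: (3.7,-5.8) -> (3.7,-8.4) [heading=270, draw]
    LT 270: heading 270 -> 180
    FD 5.8: (3.7,-8.4) -> (-2.1,-8.4) [heading=180, draw]
    -- iteration 3/4 --
    FD 2.6: (-2.1,-8.4) -> (-4.7,-8.4) [heading=180, draw]
    LT 270: heading 180 -> 90
    FD 5.8: (-4.7,-8.4) -> (-4.7,-2.6) [heading=90, draw]
    -- iteration 4/4 --
    FD 2.6: (-4.7,-2.6) -> (-4.7,0) [heading=90, draw]
    LT 270: heading 90 -> 0
    FD 5.8: (-4.7,0) -> (1.1,0) [heading=0, draw]
  ]
  -- iteration 2/3 --
  FD 1.1: (1.1,0) -> (2.2,0) [heading=0, draw]
  REPEAT 4 [
    -- iteration 1/4 --
    FD 2.6: (2.2,0) -> (4.8,0) [heading=0, draw]
    LT 270: heading 0 -> 270
    FD 5.8: (4.8,0) -> (4.8,-5.8) [heading=270, draw]
    -- iteration 2/4 --
    FD 2.6: (4.8,-5.8) -> (4.8,-8.4) [heading=270, draw]
    LT 270: heading 270 -> 180
    FD 5.8: (4.8,-8.4) -> (-1,-8.4) [heading=180, draw]
    -- iteration 3/4 --
    FD 2.6: (-1,-8.4) -> (-3.6,-8.4) [heading=180, draw]
    LT 270: heading 180 -> 90
    FD 5.8: (-3.6,-8.4) -> (-3.6,-2.6) [heading=90, draw]
    -- iteration 4/4 --
    FD 2.6: (-3.6,-2.6) -> (-3.6,0) [heading=90, draw]
    LT 270: heading 90 -> 0
    FD 5.8: (-3.6,0) -> (2.2,0) [heading=0, draw]
  ]
  -- iteration 3/3 --
  FD 1.1: (2.2,0) -> (3.3,0) [heading=0, draw]
  REPEAT 4 [
    -- iteration 1/4 --
    FD 2.6: (3.3,0) -> (5.9,0) [heading=0, draw]
    LT 270: heading 0 -> 270
    FD 5.8: (5.9,0) -> (5.9,-5.8) [heading=270, draw]
    -- iteration 2/4 --
    FD 2.6: (5.9,-5.8) -> (5.9,-8.4) [heading=270, draw]
    LT 270: heading 270 -> 180
    FD 5.8: (5.9,-8.4) -> (0.1,-8.4) [heading=180, draw]
    -- iteration 3/4 --
    FD 2.6: (0.1,-8.4) -> (-2.5,-8.4) [heading=180, draw]
    LT 270: heading 180 -> 90
    FD 5.8: (-2.5,-8.4) -> (-2.5,-2.6) [heading=90, draw]
    -- iteration 4/4 --
    FD 2.6: (-2.5,-2.6) -> (-2.5,0) [heading=90, draw]
    LT 270: heading 90 -> 0
    FD 5.8: (-2.5,0) -> (3.3,0) [heading=0, draw]
  ]
]
Final: pos=(3.3,0), heading=0, 27 segment(s) drawn

Answer: 3.3 0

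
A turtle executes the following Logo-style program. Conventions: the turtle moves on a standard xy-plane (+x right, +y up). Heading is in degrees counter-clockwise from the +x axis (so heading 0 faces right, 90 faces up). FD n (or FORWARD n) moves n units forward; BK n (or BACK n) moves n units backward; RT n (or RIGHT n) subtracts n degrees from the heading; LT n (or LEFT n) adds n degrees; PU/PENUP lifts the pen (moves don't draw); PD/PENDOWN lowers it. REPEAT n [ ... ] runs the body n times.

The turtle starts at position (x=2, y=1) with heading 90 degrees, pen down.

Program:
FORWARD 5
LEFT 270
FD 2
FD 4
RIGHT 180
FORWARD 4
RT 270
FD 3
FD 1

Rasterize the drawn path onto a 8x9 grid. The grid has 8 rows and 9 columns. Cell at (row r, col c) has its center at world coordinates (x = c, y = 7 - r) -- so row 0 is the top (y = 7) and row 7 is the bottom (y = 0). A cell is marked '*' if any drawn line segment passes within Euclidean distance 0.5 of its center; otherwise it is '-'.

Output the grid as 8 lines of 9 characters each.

Answer: ---------
--*******
--*-*----
--*-*----
--*-*----
--*-*----
--*------
---------

Derivation:
Segment 0: (2,1) -> (2,6)
Segment 1: (2,6) -> (4,6)
Segment 2: (4,6) -> (8,6)
Segment 3: (8,6) -> (4,6)
Segment 4: (4,6) -> (4,3)
Segment 5: (4,3) -> (4,2)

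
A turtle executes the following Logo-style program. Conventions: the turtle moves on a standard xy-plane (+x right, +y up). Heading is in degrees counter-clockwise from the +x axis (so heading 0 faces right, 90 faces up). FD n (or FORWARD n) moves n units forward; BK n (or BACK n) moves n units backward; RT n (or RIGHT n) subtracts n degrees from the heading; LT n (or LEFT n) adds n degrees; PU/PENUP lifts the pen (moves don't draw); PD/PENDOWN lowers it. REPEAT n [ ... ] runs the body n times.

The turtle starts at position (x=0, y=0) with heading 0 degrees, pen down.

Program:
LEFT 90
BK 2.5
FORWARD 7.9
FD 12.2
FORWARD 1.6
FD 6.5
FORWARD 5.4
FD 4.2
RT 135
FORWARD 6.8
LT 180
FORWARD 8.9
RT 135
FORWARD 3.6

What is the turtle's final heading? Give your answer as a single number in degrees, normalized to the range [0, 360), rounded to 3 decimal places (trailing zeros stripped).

Answer: 0

Derivation:
Executing turtle program step by step:
Start: pos=(0,0), heading=0, pen down
LT 90: heading 0 -> 90
BK 2.5: (0,0) -> (0,-2.5) [heading=90, draw]
FD 7.9: (0,-2.5) -> (0,5.4) [heading=90, draw]
FD 12.2: (0,5.4) -> (0,17.6) [heading=90, draw]
FD 1.6: (0,17.6) -> (0,19.2) [heading=90, draw]
FD 6.5: (0,19.2) -> (0,25.7) [heading=90, draw]
FD 5.4: (0,25.7) -> (0,31.1) [heading=90, draw]
FD 4.2: (0,31.1) -> (0,35.3) [heading=90, draw]
RT 135: heading 90 -> 315
FD 6.8: (0,35.3) -> (4.808,30.492) [heading=315, draw]
LT 180: heading 315 -> 135
FD 8.9: (4.808,30.492) -> (-1.485,36.785) [heading=135, draw]
RT 135: heading 135 -> 0
FD 3.6: (-1.485,36.785) -> (2.115,36.785) [heading=0, draw]
Final: pos=(2.115,36.785), heading=0, 10 segment(s) drawn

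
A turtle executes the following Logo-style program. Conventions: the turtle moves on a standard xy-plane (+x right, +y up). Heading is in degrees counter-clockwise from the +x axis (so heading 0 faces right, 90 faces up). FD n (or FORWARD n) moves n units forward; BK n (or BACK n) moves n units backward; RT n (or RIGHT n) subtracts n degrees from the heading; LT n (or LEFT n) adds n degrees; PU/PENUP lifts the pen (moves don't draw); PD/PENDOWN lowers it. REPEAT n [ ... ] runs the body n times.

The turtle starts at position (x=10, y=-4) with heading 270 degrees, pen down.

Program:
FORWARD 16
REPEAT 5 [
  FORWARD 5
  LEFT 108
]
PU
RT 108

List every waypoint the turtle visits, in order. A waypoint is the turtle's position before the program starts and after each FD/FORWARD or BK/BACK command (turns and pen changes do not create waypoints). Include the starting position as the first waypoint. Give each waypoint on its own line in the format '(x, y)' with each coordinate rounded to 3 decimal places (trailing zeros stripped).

Executing turtle program step by step:
Start: pos=(10,-4), heading=270, pen down
FD 16: (10,-4) -> (10,-20) [heading=270, draw]
REPEAT 5 [
  -- iteration 1/5 --
  FD 5: (10,-20) -> (10,-25) [heading=270, draw]
  LT 108: heading 270 -> 18
  -- iteration 2/5 --
  FD 5: (10,-25) -> (14.755,-23.455) [heading=18, draw]
  LT 108: heading 18 -> 126
  -- iteration 3/5 --
  FD 5: (14.755,-23.455) -> (11.816,-19.41) [heading=126, draw]
  LT 108: heading 126 -> 234
  -- iteration 4/5 --
  FD 5: (11.816,-19.41) -> (8.877,-23.455) [heading=234, draw]
  LT 108: heading 234 -> 342
  -- iteration 5/5 --
  FD 5: (8.877,-23.455) -> (13.633,-25) [heading=342, draw]
  LT 108: heading 342 -> 90
]
PU: pen up
RT 108: heading 90 -> 342
Final: pos=(13.633,-25), heading=342, 6 segment(s) drawn
Waypoints (7 total):
(10, -4)
(10, -20)
(10, -25)
(14.755, -23.455)
(11.816, -19.41)
(8.877, -23.455)
(13.633, -25)

Answer: (10, -4)
(10, -20)
(10, -25)
(14.755, -23.455)
(11.816, -19.41)
(8.877, -23.455)
(13.633, -25)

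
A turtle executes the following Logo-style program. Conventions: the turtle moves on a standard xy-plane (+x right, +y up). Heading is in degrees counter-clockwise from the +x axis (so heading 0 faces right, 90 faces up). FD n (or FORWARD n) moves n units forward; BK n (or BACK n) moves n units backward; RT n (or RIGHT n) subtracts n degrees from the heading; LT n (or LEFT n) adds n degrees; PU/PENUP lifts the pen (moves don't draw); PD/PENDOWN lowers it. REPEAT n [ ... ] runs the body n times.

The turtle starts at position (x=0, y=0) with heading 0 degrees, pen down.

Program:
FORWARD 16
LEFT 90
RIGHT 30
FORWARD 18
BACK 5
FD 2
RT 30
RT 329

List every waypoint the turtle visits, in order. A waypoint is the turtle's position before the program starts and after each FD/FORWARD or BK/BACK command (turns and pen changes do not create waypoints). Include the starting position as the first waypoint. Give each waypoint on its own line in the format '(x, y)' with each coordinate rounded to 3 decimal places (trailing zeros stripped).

Executing turtle program step by step:
Start: pos=(0,0), heading=0, pen down
FD 16: (0,0) -> (16,0) [heading=0, draw]
LT 90: heading 0 -> 90
RT 30: heading 90 -> 60
FD 18: (16,0) -> (25,15.588) [heading=60, draw]
BK 5: (25,15.588) -> (22.5,11.258) [heading=60, draw]
FD 2: (22.5,11.258) -> (23.5,12.99) [heading=60, draw]
RT 30: heading 60 -> 30
RT 329: heading 30 -> 61
Final: pos=(23.5,12.99), heading=61, 4 segment(s) drawn
Waypoints (5 total):
(0, 0)
(16, 0)
(25, 15.588)
(22.5, 11.258)
(23.5, 12.99)

Answer: (0, 0)
(16, 0)
(25, 15.588)
(22.5, 11.258)
(23.5, 12.99)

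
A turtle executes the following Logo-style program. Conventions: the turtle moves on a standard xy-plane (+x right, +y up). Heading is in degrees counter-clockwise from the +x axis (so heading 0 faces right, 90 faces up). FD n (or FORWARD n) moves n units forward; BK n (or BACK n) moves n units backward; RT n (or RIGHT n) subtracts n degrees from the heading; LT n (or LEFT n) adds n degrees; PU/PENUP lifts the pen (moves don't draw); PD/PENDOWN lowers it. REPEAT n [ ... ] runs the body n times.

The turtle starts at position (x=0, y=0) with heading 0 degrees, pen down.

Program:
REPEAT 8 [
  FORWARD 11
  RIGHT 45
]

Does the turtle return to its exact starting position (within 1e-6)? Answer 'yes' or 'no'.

Answer: yes

Derivation:
Executing turtle program step by step:
Start: pos=(0,0), heading=0, pen down
REPEAT 8 [
  -- iteration 1/8 --
  FD 11: (0,0) -> (11,0) [heading=0, draw]
  RT 45: heading 0 -> 315
  -- iteration 2/8 --
  FD 11: (11,0) -> (18.778,-7.778) [heading=315, draw]
  RT 45: heading 315 -> 270
  -- iteration 3/8 --
  FD 11: (18.778,-7.778) -> (18.778,-18.778) [heading=270, draw]
  RT 45: heading 270 -> 225
  -- iteration 4/8 --
  FD 11: (18.778,-18.778) -> (11,-26.556) [heading=225, draw]
  RT 45: heading 225 -> 180
  -- iteration 5/8 --
  FD 11: (11,-26.556) -> (0,-26.556) [heading=180, draw]
  RT 45: heading 180 -> 135
  -- iteration 6/8 --
  FD 11: (0,-26.556) -> (-7.778,-18.778) [heading=135, draw]
  RT 45: heading 135 -> 90
  -- iteration 7/8 --
  FD 11: (-7.778,-18.778) -> (-7.778,-7.778) [heading=90, draw]
  RT 45: heading 90 -> 45
  -- iteration 8/8 --
  FD 11: (-7.778,-7.778) -> (0,0) [heading=45, draw]
  RT 45: heading 45 -> 0
]
Final: pos=(0,0), heading=0, 8 segment(s) drawn

Start position: (0, 0)
Final position: (0, 0)
Distance = 0; < 1e-6 -> CLOSED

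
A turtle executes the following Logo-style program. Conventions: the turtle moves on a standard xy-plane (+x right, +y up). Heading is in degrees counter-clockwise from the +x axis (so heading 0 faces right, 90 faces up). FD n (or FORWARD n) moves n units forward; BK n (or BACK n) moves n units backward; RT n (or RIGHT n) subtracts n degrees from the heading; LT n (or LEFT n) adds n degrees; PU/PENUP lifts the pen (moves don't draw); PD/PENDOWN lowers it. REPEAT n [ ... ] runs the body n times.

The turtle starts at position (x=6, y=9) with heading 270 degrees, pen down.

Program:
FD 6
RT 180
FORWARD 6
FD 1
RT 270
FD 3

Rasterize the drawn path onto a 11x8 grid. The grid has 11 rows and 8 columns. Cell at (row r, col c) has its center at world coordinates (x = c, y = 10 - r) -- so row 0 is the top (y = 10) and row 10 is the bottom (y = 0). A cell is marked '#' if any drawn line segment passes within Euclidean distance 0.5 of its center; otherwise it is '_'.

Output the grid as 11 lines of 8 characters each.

Segment 0: (6,9) -> (6,3)
Segment 1: (6,3) -> (6,9)
Segment 2: (6,9) -> (6,10)
Segment 3: (6,10) -> (3,10)

Answer: ___####_
______#_
______#_
______#_
______#_
______#_
______#_
______#_
________
________
________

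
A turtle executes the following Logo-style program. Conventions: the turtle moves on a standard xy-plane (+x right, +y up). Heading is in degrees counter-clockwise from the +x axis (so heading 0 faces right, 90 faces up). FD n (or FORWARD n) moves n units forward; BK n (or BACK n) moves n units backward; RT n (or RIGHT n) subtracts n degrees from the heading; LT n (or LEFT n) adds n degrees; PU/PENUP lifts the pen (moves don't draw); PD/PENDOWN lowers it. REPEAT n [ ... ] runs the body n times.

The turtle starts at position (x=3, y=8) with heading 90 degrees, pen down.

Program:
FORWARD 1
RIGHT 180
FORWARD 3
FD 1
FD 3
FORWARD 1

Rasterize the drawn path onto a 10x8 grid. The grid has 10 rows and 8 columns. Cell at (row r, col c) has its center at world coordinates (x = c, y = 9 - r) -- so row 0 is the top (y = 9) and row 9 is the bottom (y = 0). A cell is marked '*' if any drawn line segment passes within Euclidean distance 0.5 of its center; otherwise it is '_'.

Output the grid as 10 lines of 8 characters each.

Answer: ___*____
___*____
___*____
___*____
___*____
___*____
___*____
___*____
___*____
________

Derivation:
Segment 0: (3,8) -> (3,9)
Segment 1: (3,9) -> (3,6)
Segment 2: (3,6) -> (3,5)
Segment 3: (3,5) -> (3,2)
Segment 4: (3,2) -> (3,1)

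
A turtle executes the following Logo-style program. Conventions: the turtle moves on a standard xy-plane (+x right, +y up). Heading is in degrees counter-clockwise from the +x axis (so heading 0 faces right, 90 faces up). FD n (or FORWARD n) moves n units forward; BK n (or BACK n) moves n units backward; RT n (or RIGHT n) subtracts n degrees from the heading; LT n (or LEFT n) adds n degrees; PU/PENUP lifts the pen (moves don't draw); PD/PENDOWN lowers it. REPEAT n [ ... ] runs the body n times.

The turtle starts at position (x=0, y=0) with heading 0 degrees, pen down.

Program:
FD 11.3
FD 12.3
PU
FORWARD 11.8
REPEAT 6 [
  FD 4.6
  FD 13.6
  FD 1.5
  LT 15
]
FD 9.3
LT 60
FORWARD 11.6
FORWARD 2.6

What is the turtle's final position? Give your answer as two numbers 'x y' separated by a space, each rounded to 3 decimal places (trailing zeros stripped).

Executing turtle program step by step:
Start: pos=(0,0), heading=0, pen down
FD 11.3: (0,0) -> (11.3,0) [heading=0, draw]
FD 12.3: (11.3,0) -> (23.6,0) [heading=0, draw]
PU: pen up
FD 11.8: (23.6,0) -> (35.4,0) [heading=0, move]
REPEAT 6 [
  -- iteration 1/6 --
  FD 4.6: (35.4,0) -> (40,0) [heading=0, move]
  FD 13.6: (40,0) -> (53.6,0) [heading=0, move]
  FD 1.5: (53.6,0) -> (55.1,0) [heading=0, move]
  LT 15: heading 0 -> 15
  -- iteration 2/6 --
  FD 4.6: (55.1,0) -> (59.543,1.191) [heading=15, move]
  FD 13.6: (59.543,1.191) -> (72.68,4.711) [heading=15, move]
  FD 1.5: (72.68,4.711) -> (74.129,5.099) [heading=15, move]
  LT 15: heading 15 -> 30
  -- iteration 3/6 --
  FD 4.6: (74.129,5.099) -> (78.112,7.399) [heading=30, move]
  FD 13.6: (78.112,7.399) -> (89.89,14.199) [heading=30, move]
  FD 1.5: (89.89,14.199) -> (91.189,14.949) [heading=30, move]
  LT 15: heading 30 -> 45
  -- iteration 4/6 --
  FD 4.6: (91.189,14.949) -> (94.442,18.201) [heading=45, move]
  FD 13.6: (94.442,18.201) -> (104.059,27.818) [heading=45, move]
  FD 1.5: (104.059,27.818) -> (105.119,28.879) [heading=45, move]
  LT 15: heading 45 -> 60
  -- iteration 5/6 --
  FD 4.6: (105.119,28.879) -> (107.419,32.862) [heading=60, move]
  FD 13.6: (107.419,32.862) -> (114.219,44.64) [heading=60, move]
  FD 1.5: (114.219,44.64) -> (114.969,45.939) [heading=60, move]
  LT 15: heading 60 -> 75
  -- iteration 6/6 --
  FD 4.6: (114.969,45.939) -> (116.16,50.383) [heading=75, move]
  FD 13.6: (116.16,50.383) -> (119.68,63.519) [heading=75, move]
  FD 1.5: (119.68,63.519) -> (120.068,64.968) [heading=75, move]
  LT 15: heading 75 -> 90
]
FD 9.3: (120.068,64.968) -> (120.068,74.268) [heading=90, move]
LT 60: heading 90 -> 150
FD 11.6: (120.068,74.268) -> (110.022,80.068) [heading=150, move]
FD 2.6: (110.022,80.068) -> (107.771,81.368) [heading=150, move]
Final: pos=(107.771,81.368), heading=150, 2 segment(s) drawn

Answer: 107.771 81.368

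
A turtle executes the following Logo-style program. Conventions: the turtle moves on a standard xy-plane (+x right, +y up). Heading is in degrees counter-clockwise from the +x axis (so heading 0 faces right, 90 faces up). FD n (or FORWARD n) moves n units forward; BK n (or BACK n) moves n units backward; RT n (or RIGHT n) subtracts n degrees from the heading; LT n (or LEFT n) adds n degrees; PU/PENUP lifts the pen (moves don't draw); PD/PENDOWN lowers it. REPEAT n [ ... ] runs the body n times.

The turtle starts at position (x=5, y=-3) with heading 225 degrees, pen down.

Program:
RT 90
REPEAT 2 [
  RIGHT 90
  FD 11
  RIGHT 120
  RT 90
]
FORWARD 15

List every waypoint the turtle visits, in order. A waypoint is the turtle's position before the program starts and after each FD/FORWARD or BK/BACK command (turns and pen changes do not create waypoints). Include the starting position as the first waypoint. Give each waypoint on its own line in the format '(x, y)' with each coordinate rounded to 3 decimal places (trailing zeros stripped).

Executing turtle program step by step:
Start: pos=(5,-3), heading=225, pen down
RT 90: heading 225 -> 135
REPEAT 2 [
  -- iteration 1/2 --
  RT 90: heading 135 -> 45
  FD 11: (5,-3) -> (12.778,4.778) [heading=45, draw]
  RT 120: heading 45 -> 285
  RT 90: heading 285 -> 195
  -- iteration 2/2 --
  RT 90: heading 195 -> 105
  FD 11: (12.778,4.778) -> (9.931,15.403) [heading=105, draw]
  RT 120: heading 105 -> 345
  RT 90: heading 345 -> 255
]
FD 15: (9.931,15.403) -> (6.049,0.914) [heading=255, draw]
Final: pos=(6.049,0.914), heading=255, 3 segment(s) drawn
Waypoints (4 total):
(5, -3)
(12.778, 4.778)
(9.931, 15.403)
(6.049, 0.914)

Answer: (5, -3)
(12.778, 4.778)
(9.931, 15.403)
(6.049, 0.914)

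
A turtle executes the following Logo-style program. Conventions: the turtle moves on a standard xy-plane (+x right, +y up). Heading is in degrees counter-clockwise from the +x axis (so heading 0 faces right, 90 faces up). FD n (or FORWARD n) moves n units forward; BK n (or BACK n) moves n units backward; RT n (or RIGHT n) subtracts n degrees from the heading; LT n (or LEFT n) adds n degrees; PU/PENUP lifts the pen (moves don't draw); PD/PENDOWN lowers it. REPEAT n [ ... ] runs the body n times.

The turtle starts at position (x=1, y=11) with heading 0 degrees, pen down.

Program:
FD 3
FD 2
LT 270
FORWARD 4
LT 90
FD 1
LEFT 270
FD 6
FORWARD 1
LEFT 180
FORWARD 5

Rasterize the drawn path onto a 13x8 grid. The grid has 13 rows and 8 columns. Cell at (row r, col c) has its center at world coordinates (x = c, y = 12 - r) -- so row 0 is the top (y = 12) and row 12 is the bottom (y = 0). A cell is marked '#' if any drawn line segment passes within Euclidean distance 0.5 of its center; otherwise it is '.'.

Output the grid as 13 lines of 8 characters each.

Answer: ........
.######.
......#.
......#.
......#.
......##
.......#
.......#
.......#
.......#
.......#
.......#
.......#

Derivation:
Segment 0: (1,11) -> (4,11)
Segment 1: (4,11) -> (6,11)
Segment 2: (6,11) -> (6,7)
Segment 3: (6,7) -> (7,7)
Segment 4: (7,7) -> (7,1)
Segment 5: (7,1) -> (7,0)
Segment 6: (7,0) -> (7,5)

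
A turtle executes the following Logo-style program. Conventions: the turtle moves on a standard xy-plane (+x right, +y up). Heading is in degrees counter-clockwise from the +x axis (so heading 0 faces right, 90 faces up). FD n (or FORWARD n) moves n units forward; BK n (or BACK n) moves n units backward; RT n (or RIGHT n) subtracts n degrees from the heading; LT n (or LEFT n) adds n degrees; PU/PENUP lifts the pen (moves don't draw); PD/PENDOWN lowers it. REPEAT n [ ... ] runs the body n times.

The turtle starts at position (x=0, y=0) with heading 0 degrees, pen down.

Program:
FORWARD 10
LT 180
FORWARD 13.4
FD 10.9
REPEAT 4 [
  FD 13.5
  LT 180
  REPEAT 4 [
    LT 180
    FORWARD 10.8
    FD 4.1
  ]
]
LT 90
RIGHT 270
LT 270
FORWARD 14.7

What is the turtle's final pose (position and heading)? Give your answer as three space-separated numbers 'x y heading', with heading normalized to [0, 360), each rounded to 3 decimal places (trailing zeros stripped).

Answer: -14.3 -14.7 270

Derivation:
Executing turtle program step by step:
Start: pos=(0,0), heading=0, pen down
FD 10: (0,0) -> (10,0) [heading=0, draw]
LT 180: heading 0 -> 180
FD 13.4: (10,0) -> (-3.4,0) [heading=180, draw]
FD 10.9: (-3.4,0) -> (-14.3,0) [heading=180, draw]
REPEAT 4 [
  -- iteration 1/4 --
  FD 13.5: (-14.3,0) -> (-27.8,0) [heading=180, draw]
  LT 180: heading 180 -> 0
  REPEAT 4 [
    -- iteration 1/4 --
    LT 180: heading 0 -> 180
    FD 10.8: (-27.8,0) -> (-38.6,0) [heading=180, draw]
    FD 4.1: (-38.6,0) -> (-42.7,0) [heading=180, draw]
    -- iteration 2/4 --
    LT 180: heading 180 -> 0
    FD 10.8: (-42.7,0) -> (-31.9,0) [heading=0, draw]
    FD 4.1: (-31.9,0) -> (-27.8,0) [heading=0, draw]
    -- iteration 3/4 --
    LT 180: heading 0 -> 180
    FD 10.8: (-27.8,0) -> (-38.6,0) [heading=180, draw]
    FD 4.1: (-38.6,0) -> (-42.7,0) [heading=180, draw]
    -- iteration 4/4 --
    LT 180: heading 180 -> 0
    FD 10.8: (-42.7,0) -> (-31.9,0) [heading=0, draw]
    FD 4.1: (-31.9,0) -> (-27.8,0) [heading=0, draw]
  ]
  -- iteration 2/4 --
  FD 13.5: (-27.8,0) -> (-14.3,0) [heading=0, draw]
  LT 180: heading 0 -> 180
  REPEAT 4 [
    -- iteration 1/4 --
    LT 180: heading 180 -> 0
    FD 10.8: (-14.3,0) -> (-3.5,0) [heading=0, draw]
    FD 4.1: (-3.5,0) -> (0.6,0) [heading=0, draw]
    -- iteration 2/4 --
    LT 180: heading 0 -> 180
    FD 10.8: (0.6,0) -> (-10.2,0) [heading=180, draw]
    FD 4.1: (-10.2,0) -> (-14.3,0) [heading=180, draw]
    -- iteration 3/4 --
    LT 180: heading 180 -> 0
    FD 10.8: (-14.3,0) -> (-3.5,0) [heading=0, draw]
    FD 4.1: (-3.5,0) -> (0.6,0) [heading=0, draw]
    -- iteration 4/4 --
    LT 180: heading 0 -> 180
    FD 10.8: (0.6,0) -> (-10.2,0) [heading=180, draw]
    FD 4.1: (-10.2,0) -> (-14.3,0) [heading=180, draw]
  ]
  -- iteration 3/4 --
  FD 13.5: (-14.3,0) -> (-27.8,0) [heading=180, draw]
  LT 180: heading 180 -> 0
  REPEAT 4 [
    -- iteration 1/4 --
    LT 180: heading 0 -> 180
    FD 10.8: (-27.8,0) -> (-38.6,0) [heading=180, draw]
    FD 4.1: (-38.6,0) -> (-42.7,0) [heading=180, draw]
    -- iteration 2/4 --
    LT 180: heading 180 -> 0
    FD 10.8: (-42.7,0) -> (-31.9,0) [heading=0, draw]
    FD 4.1: (-31.9,0) -> (-27.8,0) [heading=0, draw]
    -- iteration 3/4 --
    LT 180: heading 0 -> 180
    FD 10.8: (-27.8,0) -> (-38.6,0) [heading=180, draw]
    FD 4.1: (-38.6,0) -> (-42.7,0) [heading=180, draw]
    -- iteration 4/4 --
    LT 180: heading 180 -> 0
    FD 10.8: (-42.7,0) -> (-31.9,0) [heading=0, draw]
    FD 4.1: (-31.9,0) -> (-27.8,0) [heading=0, draw]
  ]
  -- iteration 4/4 --
  FD 13.5: (-27.8,0) -> (-14.3,0) [heading=0, draw]
  LT 180: heading 0 -> 180
  REPEAT 4 [
    -- iteration 1/4 --
    LT 180: heading 180 -> 0
    FD 10.8: (-14.3,0) -> (-3.5,0) [heading=0, draw]
    FD 4.1: (-3.5,0) -> (0.6,0) [heading=0, draw]
    -- iteration 2/4 --
    LT 180: heading 0 -> 180
    FD 10.8: (0.6,0) -> (-10.2,0) [heading=180, draw]
    FD 4.1: (-10.2,0) -> (-14.3,0) [heading=180, draw]
    -- iteration 3/4 --
    LT 180: heading 180 -> 0
    FD 10.8: (-14.3,0) -> (-3.5,0) [heading=0, draw]
    FD 4.1: (-3.5,0) -> (0.6,0) [heading=0, draw]
    -- iteration 4/4 --
    LT 180: heading 0 -> 180
    FD 10.8: (0.6,0) -> (-10.2,0) [heading=180, draw]
    FD 4.1: (-10.2,0) -> (-14.3,0) [heading=180, draw]
  ]
]
LT 90: heading 180 -> 270
RT 270: heading 270 -> 0
LT 270: heading 0 -> 270
FD 14.7: (-14.3,0) -> (-14.3,-14.7) [heading=270, draw]
Final: pos=(-14.3,-14.7), heading=270, 40 segment(s) drawn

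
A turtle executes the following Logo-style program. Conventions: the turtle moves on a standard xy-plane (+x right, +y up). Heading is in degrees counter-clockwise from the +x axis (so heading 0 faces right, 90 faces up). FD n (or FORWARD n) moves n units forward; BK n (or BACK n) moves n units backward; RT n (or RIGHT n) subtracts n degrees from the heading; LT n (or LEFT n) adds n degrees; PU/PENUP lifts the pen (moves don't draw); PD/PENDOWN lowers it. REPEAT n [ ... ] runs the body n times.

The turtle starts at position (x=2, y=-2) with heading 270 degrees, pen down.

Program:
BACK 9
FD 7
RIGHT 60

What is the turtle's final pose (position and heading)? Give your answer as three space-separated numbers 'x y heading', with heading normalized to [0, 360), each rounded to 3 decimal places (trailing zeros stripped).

Executing turtle program step by step:
Start: pos=(2,-2), heading=270, pen down
BK 9: (2,-2) -> (2,7) [heading=270, draw]
FD 7: (2,7) -> (2,0) [heading=270, draw]
RT 60: heading 270 -> 210
Final: pos=(2,0), heading=210, 2 segment(s) drawn

Answer: 2 0 210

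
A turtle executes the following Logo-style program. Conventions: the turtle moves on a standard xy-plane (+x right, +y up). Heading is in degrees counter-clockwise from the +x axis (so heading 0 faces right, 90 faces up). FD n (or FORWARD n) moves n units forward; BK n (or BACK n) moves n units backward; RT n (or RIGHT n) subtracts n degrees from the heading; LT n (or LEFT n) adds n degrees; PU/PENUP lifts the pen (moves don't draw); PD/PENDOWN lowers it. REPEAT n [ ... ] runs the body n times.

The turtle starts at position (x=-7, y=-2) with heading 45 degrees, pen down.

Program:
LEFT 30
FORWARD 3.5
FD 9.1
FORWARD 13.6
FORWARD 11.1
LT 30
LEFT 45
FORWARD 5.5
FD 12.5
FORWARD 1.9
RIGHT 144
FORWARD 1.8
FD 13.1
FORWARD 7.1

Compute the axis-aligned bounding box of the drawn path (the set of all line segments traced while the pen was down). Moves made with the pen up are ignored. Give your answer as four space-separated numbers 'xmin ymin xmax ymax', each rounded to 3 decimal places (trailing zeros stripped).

Answer: -14.58 -2 7.3 46.279

Derivation:
Executing turtle program step by step:
Start: pos=(-7,-2), heading=45, pen down
LT 30: heading 45 -> 75
FD 3.5: (-7,-2) -> (-6.094,1.381) [heading=75, draw]
FD 9.1: (-6.094,1.381) -> (-3.739,10.171) [heading=75, draw]
FD 13.6: (-3.739,10.171) -> (-0.219,23.307) [heading=75, draw]
FD 11.1: (-0.219,23.307) -> (2.654,34.029) [heading=75, draw]
LT 30: heading 75 -> 105
LT 45: heading 105 -> 150
FD 5.5: (2.654,34.029) -> (-2.109,36.779) [heading=150, draw]
FD 12.5: (-2.109,36.779) -> (-12.935,43.029) [heading=150, draw]
FD 1.9: (-12.935,43.029) -> (-14.58,43.979) [heading=150, draw]
RT 144: heading 150 -> 6
FD 1.8: (-14.58,43.979) -> (-12.79,44.167) [heading=6, draw]
FD 13.1: (-12.79,44.167) -> (0.238,45.537) [heading=6, draw]
FD 7.1: (0.238,45.537) -> (7.3,46.279) [heading=6, draw]
Final: pos=(7.3,46.279), heading=6, 10 segment(s) drawn

Segment endpoints: x in {-14.58, -12.935, -12.79, -7, -6.094, -3.739, -2.109, -0.219, 0.238, 2.654, 7.3}, y in {-2, 1.381, 10.171, 23.307, 34.029, 36.779, 43.029, 43.979, 44.167, 45.537, 46.279}
xmin=-14.58, ymin=-2, xmax=7.3, ymax=46.279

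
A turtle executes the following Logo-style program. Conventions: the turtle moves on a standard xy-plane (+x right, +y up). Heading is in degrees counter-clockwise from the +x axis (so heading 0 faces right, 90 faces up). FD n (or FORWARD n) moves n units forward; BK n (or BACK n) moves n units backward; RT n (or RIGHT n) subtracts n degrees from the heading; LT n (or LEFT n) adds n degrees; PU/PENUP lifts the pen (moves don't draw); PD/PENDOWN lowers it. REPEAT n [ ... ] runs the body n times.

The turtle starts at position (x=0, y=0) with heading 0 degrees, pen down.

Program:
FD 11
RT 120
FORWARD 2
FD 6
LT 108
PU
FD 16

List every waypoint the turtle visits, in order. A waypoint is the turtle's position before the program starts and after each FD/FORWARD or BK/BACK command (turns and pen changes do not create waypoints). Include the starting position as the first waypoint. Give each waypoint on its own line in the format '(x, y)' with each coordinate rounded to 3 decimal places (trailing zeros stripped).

Executing turtle program step by step:
Start: pos=(0,0), heading=0, pen down
FD 11: (0,0) -> (11,0) [heading=0, draw]
RT 120: heading 0 -> 240
FD 2: (11,0) -> (10,-1.732) [heading=240, draw]
FD 6: (10,-1.732) -> (7,-6.928) [heading=240, draw]
LT 108: heading 240 -> 348
PU: pen up
FD 16: (7,-6.928) -> (22.65,-10.255) [heading=348, move]
Final: pos=(22.65,-10.255), heading=348, 3 segment(s) drawn
Waypoints (5 total):
(0, 0)
(11, 0)
(10, -1.732)
(7, -6.928)
(22.65, -10.255)

Answer: (0, 0)
(11, 0)
(10, -1.732)
(7, -6.928)
(22.65, -10.255)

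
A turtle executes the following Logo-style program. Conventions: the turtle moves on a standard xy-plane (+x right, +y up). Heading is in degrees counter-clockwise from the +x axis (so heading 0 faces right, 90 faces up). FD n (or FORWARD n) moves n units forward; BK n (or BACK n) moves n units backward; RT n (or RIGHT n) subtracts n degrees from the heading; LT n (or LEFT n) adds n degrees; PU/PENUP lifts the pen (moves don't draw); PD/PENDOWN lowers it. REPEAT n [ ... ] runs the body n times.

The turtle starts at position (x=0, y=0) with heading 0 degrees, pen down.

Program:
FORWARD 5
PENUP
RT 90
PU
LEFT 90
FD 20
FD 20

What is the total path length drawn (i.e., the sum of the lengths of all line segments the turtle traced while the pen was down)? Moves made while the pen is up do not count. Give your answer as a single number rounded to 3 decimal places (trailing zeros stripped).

Answer: 5

Derivation:
Executing turtle program step by step:
Start: pos=(0,0), heading=0, pen down
FD 5: (0,0) -> (5,0) [heading=0, draw]
PU: pen up
RT 90: heading 0 -> 270
PU: pen up
LT 90: heading 270 -> 0
FD 20: (5,0) -> (25,0) [heading=0, move]
FD 20: (25,0) -> (45,0) [heading=0, move]
Final: pos=(45,0), heading=0, 1 segment(s) drawn

Segment lengths:
  seg 1: (0,0) -> (5,0), length = 5
Total = 5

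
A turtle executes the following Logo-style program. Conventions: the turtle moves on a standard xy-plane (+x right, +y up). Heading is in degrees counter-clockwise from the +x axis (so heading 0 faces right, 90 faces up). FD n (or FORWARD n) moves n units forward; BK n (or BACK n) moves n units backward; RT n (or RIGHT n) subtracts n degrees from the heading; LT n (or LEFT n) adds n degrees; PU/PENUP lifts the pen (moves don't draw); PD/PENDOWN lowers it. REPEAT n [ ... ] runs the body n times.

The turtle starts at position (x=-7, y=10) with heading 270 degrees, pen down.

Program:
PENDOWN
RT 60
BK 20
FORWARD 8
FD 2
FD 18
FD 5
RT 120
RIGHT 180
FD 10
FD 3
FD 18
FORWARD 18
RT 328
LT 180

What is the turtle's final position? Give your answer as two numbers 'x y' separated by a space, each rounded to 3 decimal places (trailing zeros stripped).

Answer: -18.258 -45.5

Derivation:
Executing turtle program step by step:
Start: pos=(-7,10), heading=270, pen down
PD: pen down
RT 60: heading 270 -> 210
BK 20: (-7,10) -> (10.321,20) [heading=210, draw]
FD 8: (10.321,20) -> (3.392,16) [heading=210, draw]
FD 2: (3.392,16) -> (1.66,15) [heading=210, draw]
FD 18: (1.66,15) -> (-13.928,6) [heading=210, draw]
FD 5: (-13.928,6) -> (-18.258,3.5) [heading=210, draw]
RT 120: heading 210 -> 90
RT 180: heading 90 -> 270
FD 10: (-18.258,3.5) -> (-18.258,-6.5) [heading=270, draw]
FD 3: (-18.258,-6.5) -> (-18.258,-9.5) [heading=270, draw]
FD 18: (-18.258,-9.5) -> (-18.258,-27.5) [heading=270, draw]
FD 18: (-18.258,-27.5) -> (-18.258,-45.5) [heading=270, draw]
RT 328: heading 270 -> 302
LT 180: heading 302 -> 122
Final: pos=(-18.258,-45.5), heading=122, 9 segment(s) drawn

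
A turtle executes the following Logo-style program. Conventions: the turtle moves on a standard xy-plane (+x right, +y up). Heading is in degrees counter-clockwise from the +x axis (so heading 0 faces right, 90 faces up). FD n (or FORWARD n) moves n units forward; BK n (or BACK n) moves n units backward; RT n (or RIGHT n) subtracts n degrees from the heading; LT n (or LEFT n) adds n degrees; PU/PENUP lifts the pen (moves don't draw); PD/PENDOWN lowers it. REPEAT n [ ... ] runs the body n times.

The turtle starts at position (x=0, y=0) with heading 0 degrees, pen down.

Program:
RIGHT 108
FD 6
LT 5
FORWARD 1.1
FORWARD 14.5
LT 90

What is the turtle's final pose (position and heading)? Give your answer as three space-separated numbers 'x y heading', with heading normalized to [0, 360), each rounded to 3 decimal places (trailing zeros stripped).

Answer: -5.363 -20.907 347

Derivation:
Executing turtle program step by step:
Start: pos=(0,0), heading=0, pen down
RT 108: heading 0 -> 252
FD 6: (0,0) -> (-1.854,-5.706) [heading=252, draw]
LT 5: heading 252 -> 257
FD 1.1: (-1.854,-5.706) -> (-2.102,-6.778) [heading=257, draw]
FD 14.5: (-2.102,-6.778) -> (-5.363,-20.907) [heading=257, draw]
LT 90: heading 257 -> 347
Final: pos=(-5.363,-20.907), heading=347, 3 segment(s) drawn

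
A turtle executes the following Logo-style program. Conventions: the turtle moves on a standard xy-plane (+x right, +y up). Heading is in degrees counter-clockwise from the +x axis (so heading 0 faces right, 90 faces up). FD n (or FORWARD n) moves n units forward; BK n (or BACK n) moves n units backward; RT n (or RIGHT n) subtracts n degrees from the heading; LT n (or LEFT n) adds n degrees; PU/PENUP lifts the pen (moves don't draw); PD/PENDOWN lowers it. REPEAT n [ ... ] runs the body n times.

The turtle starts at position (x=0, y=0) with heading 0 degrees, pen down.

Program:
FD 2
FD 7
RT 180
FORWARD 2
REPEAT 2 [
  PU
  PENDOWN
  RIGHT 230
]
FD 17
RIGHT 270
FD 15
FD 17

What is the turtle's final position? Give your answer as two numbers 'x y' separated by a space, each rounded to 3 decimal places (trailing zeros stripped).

Answer: -21.562 22.298

Derivation:
Executing turtle program step by step:
Start: pos=(0,0), heading=0, pen down
FD 2: (0,0) -> (2,0) [heading=0, draw]
FD 7: (2,0) -> (9,0) [heading=0, draw]
RT 180: heading 0 -> 180
FD 2: (9,0) -> (7,0) [heading=180, draw]
REPEAT 2 [
  -- iteration 1/2 --
  PU: pen up
  PD: pen down
  RT 230: heading 180 -> 310
  -- iteration 2/2 --
  PU: pen up
  PD: pen down
  RT 230: heading 310 -> 80
]
FD 17: (7,0) -> (9.952,16.742) [heading=80, draw]
RT 270: heading 80 -> 170
FD 15: (9.952,16.742) -> (-4.82,19.346) [heading=170, draw]
FD 17: (-4.82,19.346) -> (-21.562,22.298) [heading=170, draw]
Final: pos=(-21.562,22.298), heading=170, 6 segment(s) drawn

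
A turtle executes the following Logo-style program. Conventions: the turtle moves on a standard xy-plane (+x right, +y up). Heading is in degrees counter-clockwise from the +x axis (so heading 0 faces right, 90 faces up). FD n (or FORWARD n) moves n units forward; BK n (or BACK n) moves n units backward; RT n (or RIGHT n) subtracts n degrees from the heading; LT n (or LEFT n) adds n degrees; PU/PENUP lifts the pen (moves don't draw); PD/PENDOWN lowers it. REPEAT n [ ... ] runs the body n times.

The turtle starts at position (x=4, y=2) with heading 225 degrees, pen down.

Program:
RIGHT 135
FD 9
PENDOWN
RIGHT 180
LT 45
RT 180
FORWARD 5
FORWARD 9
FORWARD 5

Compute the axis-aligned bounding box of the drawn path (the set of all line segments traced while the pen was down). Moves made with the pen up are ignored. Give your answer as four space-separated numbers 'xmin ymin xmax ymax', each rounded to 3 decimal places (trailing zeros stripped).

Executing turtle program step by step:
Start: pos=(4,2), heading=225, pen down
RT 135: heading 225 -> 90
FD 9: (4,2) -> (4,11) [heading=90, draw]
PD: pen down
RT 180: heading 90 -> 270
LT 45: heading 270 -> 315
RT 180: heading 315 -> 135
FD 5: (4,11) -> (0.464,14.536) [heading=135, draw]
FD 9: (0.464,14.536) -> (-5.899,20.899) [heading=135, draw]
FD 5: (-5.899,20.899) -> (-9.435,24.435) [heading=135, draw]
Final: pos=(-9.435,24.435), heading=135, 4 segment(s) drawn

Segment endpoints: x in {-9.435, -5.899, 0.464, 4, 4}, y in {2, 11, 14.536, 20.899, 24.435}
xmin=-9.435, ymin=2, xmax=4, ymax=24.435

Answer: -9.435 2 4 24.435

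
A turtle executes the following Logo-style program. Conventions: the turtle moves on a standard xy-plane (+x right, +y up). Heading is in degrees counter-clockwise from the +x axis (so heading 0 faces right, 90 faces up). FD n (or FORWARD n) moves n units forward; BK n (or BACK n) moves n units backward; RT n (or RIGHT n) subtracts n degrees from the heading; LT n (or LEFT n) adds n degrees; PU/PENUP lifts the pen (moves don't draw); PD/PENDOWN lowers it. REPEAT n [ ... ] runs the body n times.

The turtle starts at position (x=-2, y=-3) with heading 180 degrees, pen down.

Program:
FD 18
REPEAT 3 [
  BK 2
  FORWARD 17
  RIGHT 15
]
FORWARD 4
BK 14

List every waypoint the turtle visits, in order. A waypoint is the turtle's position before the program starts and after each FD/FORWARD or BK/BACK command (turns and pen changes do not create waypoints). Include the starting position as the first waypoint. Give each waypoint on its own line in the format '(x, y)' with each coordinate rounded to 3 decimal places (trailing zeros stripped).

Executing turtle program step by step:
Start: pos=(-2,-3), heading=180, pen down
FD 18: (-2,-3) -> (-20,-3) [heading=180, draw]
REPEAT 3 [
  -- iteration 1/3 --
  BK 2: (-20,-3) -> (-18,-3) [heading=180, draw]
  FD 17: (-18,-3) -> (-35,-3) [heading=180, draw]
  RT 15: heading 180 -> 165
  -- iteration 2/3 --
  BK 2: (-35,-3) -> (-33.068,-3.518) [heading=165, draw]
  FD 17: (-33.068,-3.518) -> (-49.489,0.882) [heading=165, draw]
  RT 15: heading 165 -> 150
  -- iteration 3/3 --
  BK 2: (-49.489,0.882) -> (-47.757,-0.118) [heading=150, draw]
  FD 17: (-47.757,-0.118) -> (-62.479,8.382) [heading=150, draw]
  RT 15: heading 150 -> 135
]
FD 4: (-62.479,8.382) -> (-65.308,11.211) [heading=135, draw]
BK 14: (-65.308,11.211) -> (-55.408,1.311) [heading=135, draw]
Final: pos=(-55.408,1.311), heading=135, 9 segment(s) drawn
Waypoints (10 total):
(-2, -3)
(-20, -3)
(-18, -3)
(-35, -3)
(-33.068, -3.518)
(-49.489, 0.882)
(-47.757, -0.118)
(-62.479, 8.382)
(-65.308, 11.211)
(-55.408, 1.311)

Answer: (-2, -3)
(-20, -3)
(-18, -3)
(-35, -3)
(-33.068, -3.518)
(-49.489, 0.882)
(-47.757, -0.118)
(-62.479, 8.382)
(-65.308, 11.211)
(-55.408, 1.311)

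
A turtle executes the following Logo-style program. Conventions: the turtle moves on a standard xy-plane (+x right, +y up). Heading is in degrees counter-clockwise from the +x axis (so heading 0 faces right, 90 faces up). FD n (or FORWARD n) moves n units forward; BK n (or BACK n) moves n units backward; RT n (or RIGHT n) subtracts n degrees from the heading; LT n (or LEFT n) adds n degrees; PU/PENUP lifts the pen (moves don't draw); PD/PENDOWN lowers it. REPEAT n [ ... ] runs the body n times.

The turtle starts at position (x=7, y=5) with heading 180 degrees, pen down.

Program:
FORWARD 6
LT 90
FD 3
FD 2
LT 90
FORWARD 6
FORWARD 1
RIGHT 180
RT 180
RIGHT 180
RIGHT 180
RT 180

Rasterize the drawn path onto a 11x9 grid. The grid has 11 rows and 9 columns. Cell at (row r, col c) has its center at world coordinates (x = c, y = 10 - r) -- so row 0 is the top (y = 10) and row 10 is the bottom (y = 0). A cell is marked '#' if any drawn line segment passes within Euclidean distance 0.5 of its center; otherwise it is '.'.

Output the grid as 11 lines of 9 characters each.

Segment 0: (7,5) -> (1,5)
Segment 1: (1,5) -> (1,2)
Segment 2: (1,2) -> (1,0)
Segment 3: (1,0) -> (7,-0)
Segment 4: (7,-0) -> (8,-0)

Answer: .........
.........
.........
.........
.........
.#######.
.#.......
.#.......
.#.......
.#.......
.########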